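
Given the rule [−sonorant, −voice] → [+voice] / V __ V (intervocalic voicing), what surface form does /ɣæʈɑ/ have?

[ɣæɖɑ]

The only segment in the rule's environment that also matches [−sonorant, −voice] is /ʈ/. Applying [+voice] turns the voiceless retroflex stop into /ɖ/ (voiced retroflex stop), giving [ɣæɖɑ].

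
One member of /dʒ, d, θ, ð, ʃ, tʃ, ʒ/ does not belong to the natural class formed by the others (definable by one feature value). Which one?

d

/ʒ, ʃ, tʃ, θ, dʒ, ð/ are all [+distributed], but /d/ (voiced alveolar stop) is [-distributed]. No other single segment can be removed to leave a set sharing one feature value that the removed segment lacks, so /d/ is the odd one out.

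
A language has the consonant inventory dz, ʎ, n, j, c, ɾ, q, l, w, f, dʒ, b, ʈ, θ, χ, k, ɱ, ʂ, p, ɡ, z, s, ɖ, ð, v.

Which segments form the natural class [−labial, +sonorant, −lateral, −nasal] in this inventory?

Checking each segment against [−labial], [+sonorant], [−lateral], [−nasal]: /j/ (palatal glide), /ɾ/ (alveolar tap) satisfy every feature; every other segment in the inventory fails at least one.

j, ɾ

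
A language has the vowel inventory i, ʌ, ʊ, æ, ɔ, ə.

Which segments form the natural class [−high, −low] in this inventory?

Eliminate segments failing any feature: /i, ʊ/ are [+high]; /æ/ is [+low]. The remaining /ʌ, ɔ, ə/ satisfy [−high], [−low].

ʌ, ɔ, ə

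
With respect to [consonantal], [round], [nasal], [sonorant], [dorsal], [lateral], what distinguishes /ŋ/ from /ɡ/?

/ŋ/ (velar nasal) and /ɡ/ (voiced velar stop) agree on [+consonantal], [-round], [+dorsal], [-lateral]. They differ on [sonorant] (/ŋ/ [+], /ɡ/ [-]), [nasal] (/ŋ/ [+], /ɡ/ [-]).

[sonorant], [nasal]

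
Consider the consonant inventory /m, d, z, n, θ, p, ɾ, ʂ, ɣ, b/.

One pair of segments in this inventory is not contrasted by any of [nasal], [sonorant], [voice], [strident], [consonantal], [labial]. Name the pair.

/ɣ/ (voiced velar fricative) and /d/ (voiced alveolar stop) are both [−nasal], [−sonorant], [+voice], [−strident], [+consonantal], [−labial], so none of the listed features separates them. (They do differ in [continuant], [coronal] and [dorsal], which are not among the given features.) Every other pair in the inventory differs on at least one listed feature.

ɣ, d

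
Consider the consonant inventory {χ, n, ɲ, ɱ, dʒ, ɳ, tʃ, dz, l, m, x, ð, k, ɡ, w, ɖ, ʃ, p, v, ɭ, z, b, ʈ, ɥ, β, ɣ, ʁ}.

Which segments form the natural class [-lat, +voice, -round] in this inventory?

Eliminate segments failing any feature: /χ, tʃ, x, k, ʃ, p, ʈ/ are [-voice]; /l, ɭ/ are [+lateral]; /w, ɥ/ are [+round]. The remaining /n, ɲ, ɱ, dʒ, ɳ, dz, m, ð, ɡ, ɖ, v, z, b, β, ɣ, ʁ/ satisfy [-lateral], [+voice], [-round].

n, ɲ, ɱ, dʒ, ɳ, dz, m, ð, ɡ, ɖ, v, z, b, β, ɣ, ʁ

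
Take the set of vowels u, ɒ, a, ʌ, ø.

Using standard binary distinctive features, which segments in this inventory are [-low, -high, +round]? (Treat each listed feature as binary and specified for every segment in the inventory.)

ø

Checking each segment against [-low], [-high], [+round]: /ø/ (mid front rounded tense vowel) satisfies every feature; every other segment in the inventory fails at least one.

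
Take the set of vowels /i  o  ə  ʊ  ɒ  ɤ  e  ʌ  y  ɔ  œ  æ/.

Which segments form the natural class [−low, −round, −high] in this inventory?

Among the inventory, the [−low] segments are /i, o, ə, ʊ, ɤ, e, ʌ, y, ɔ, œ/.
Then [−round] gives /i, ə, ɤ, e, ʌ/.
Then [−high] leaves /ə, ɤ, e, ʌ/.

ə, ɤ, e, ʌ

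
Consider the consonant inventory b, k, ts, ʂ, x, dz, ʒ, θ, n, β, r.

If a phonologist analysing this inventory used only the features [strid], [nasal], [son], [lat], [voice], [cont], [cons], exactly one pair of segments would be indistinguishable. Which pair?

x, θ

On the given features, /x/ and /θ/ have an identical profile: [−strident], [−nasal], [−sonorant], [−lateral], [−voice], [+continuant], [+consonantal]. No other two segments in the inventory coincide on all 7 features. (They do differ in [coronal] and [dorsal], which are not among the given features.)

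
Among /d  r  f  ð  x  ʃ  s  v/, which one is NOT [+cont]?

d

/d/ is the voiced alveolar stop, which is [-continuant]; the rest — /ð, ʃ, v, s, x, f, r/ — are [+continuant].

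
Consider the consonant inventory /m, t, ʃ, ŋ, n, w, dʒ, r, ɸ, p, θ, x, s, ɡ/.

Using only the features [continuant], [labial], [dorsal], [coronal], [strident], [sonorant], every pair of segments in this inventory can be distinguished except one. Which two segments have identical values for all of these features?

Both /s/ and /ʃ/ are [+continuant], [−labial], [−dorsal], [+coronal], [+strident], [−sonorant]. Since the list omits [anterior] and [distributed] — which do distinguish the voiceless alveolar fricative from the voiceless postalveolar fricative — this pair collapses; all other pairs remain distinct.

s, ʃ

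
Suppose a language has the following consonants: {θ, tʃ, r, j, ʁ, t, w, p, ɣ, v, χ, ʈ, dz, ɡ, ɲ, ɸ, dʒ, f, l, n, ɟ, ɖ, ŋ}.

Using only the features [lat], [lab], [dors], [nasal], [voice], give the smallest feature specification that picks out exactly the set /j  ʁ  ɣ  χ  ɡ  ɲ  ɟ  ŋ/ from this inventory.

[-lab, +dors]

/j, ʁ, ɣ, χ, ɡ, ɲ, ɟ, ŋ/ are all [-labial], [+dorsal], and no other segment in the inventory matches both values. Dropping any one of them over-generates: [+dorsal] alone would also admit /w/; [-labial] alone would also admit /θ, tʃ, r, t, …/. No other single listed feature picks out exactly this set either, so fewer than two features will not do.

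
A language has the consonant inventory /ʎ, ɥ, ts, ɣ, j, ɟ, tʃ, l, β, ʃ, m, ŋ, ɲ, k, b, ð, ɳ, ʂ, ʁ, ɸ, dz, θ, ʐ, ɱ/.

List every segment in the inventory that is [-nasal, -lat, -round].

Checking each segment against [-nasal], [-lateral], [-round]: /ts/ (voiceless alveolar affricate), /ɣ/ (voiced velar fricative), /j/ (palatal glide), /ɟ/ (voiced palatal stop), /tʃ/ (voiceless postalveolar affricate), /β/ (voiced bilabial fricative), among others, satisfy every feature; every other segment in the inventory fails at least one.

ts, ɣ, j, ɟ, tʃ, β, ʃ, k, b, ð, ʂ, ʁ, ɸ, dz, θ, ʐ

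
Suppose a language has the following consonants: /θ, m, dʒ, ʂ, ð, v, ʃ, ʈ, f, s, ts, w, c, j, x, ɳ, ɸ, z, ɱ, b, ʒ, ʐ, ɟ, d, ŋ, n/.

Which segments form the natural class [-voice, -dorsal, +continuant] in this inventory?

θ, ʂ, ʃ, f, s, ɸ

Checking each segment against [-voice], [-dorsal], [+continuant]: /θ/ (voiceless dental fricative), /ʂ/ (voiceless retroflex fricative), /ʃ/ (voiceless postalveolar fricative), /f/ (voiceless labiodental fricative), /s/ (voiceless alveolar fricative), /ɸ/ (voiceless bilabial fricative) satisfy every feature; every other segment in the inventory fails at least one.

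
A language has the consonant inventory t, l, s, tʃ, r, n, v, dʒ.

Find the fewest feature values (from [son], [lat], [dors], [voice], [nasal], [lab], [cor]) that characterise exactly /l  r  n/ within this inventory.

/l, r, n/ are exactly the [+sonorant] segments in the inventory, so a single feature suffices.

[+son]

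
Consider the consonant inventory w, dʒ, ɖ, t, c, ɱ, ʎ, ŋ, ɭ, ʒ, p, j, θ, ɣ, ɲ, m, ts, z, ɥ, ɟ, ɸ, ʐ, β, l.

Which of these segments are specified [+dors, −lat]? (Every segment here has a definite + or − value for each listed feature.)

w, c, ŋ, j, ɣ, ɲ, ɥ, ɟ

Among the inventory, the [+dorsal] segments are /w, c, ʎ, ŋ, j, ɣ, ɲ, ɥ, ɟ/.
Among these, [−lateral] leaves /w, c, ŋ, j, ɣ, ɲ, ɥ, ɟ/.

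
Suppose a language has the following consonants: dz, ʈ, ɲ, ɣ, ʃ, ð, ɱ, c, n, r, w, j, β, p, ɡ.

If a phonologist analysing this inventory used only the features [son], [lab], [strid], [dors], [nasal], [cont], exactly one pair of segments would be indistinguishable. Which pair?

c, ɡ

/c/ (voiceless palatal stop) and /ɡ/ (voiced velar stop) are both [−sonorant], [−labial], [−strident], [+dorsal], [−nasal], [−continuant], so none of the listed features separates them. (They do differ in [voice] and [back], which are not among the given features.) Every other pair in the inventory differs on at least one listed feature.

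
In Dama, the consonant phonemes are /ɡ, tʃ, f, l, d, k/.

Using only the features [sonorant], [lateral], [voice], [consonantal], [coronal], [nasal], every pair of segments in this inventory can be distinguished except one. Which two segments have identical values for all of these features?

On the given features, /k/ and /f/ have an identical profile: [-sonorant], [-lateral], [-voice], [+consonantal], [-coronal], [-nasal]. No other two segments in the inventory coincide on all 6 features. (They do differ in [continuant], [labial] and [dorsal], which are not among the given features.)

k, f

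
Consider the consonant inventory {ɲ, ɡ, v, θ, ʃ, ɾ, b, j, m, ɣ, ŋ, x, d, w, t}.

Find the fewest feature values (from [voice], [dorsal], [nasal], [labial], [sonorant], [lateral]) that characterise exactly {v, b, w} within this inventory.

Every target segment is [−nasal], [+labial]; each remaining inventory member fails at least one of these. Each conjunct is needed — [+labial] alone would also admit /m/; [−nasal] alone would also admit /ɡ, θ, ʃ, ɾ, …/ — and no other single listed feature has exactly this extension, so two is the minimum.

[−nasal, +labial]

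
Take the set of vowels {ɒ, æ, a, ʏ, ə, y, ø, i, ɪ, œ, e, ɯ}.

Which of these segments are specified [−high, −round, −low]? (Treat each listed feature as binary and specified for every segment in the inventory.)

ə, e

Eliminate segments failing any feature: /ɒ, ø, œ/ are [+round]; /æ, a/ are [+low]; /ʏ, y, i, ɪ, ɯ/ are [+high]. The remaining /ə, e/ satisfy [−high], [−round], [−low].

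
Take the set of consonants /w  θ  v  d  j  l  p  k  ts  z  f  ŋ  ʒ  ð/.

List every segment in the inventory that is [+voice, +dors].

Eliminate segments failing any feature: /θ, p, k, ts, f/ are [−voice]; /v, d, l, z, ʒ, ð/ are [−dorsal]. The remaining /w, j, ŋ/ satisfy [+voice], [+dorsal].

w, j, ŋ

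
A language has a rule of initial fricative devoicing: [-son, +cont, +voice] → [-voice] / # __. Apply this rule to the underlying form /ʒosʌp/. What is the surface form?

[ʃosʌp]

Only the initial segment /ʒ/ is both word-initial and matches the structural description. It is a voiced postalveolar fricative, so [-son, +cont, +voice] holds; changing it to [-voice] with all other features held fixed yields /ʃ/ (voiceless postalveolar fricative). No other segment meets both the structural description and the environment, so the output is [ʃosʌp].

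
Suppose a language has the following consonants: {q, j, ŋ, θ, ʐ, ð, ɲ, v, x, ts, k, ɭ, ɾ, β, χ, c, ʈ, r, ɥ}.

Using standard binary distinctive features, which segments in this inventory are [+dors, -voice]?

q, x, k, χ, c

Checking each segment against [+dorsal], [-voice]: /q/ (voiceless uvular stop), /x/ (voiceless velar fricative), /k/ (voiceless velar stop), /χ/ (voiceless uvular fricative), /c/ (voiceless palatal stop) satisfy every feature; every other segment in the inventory fails at least one.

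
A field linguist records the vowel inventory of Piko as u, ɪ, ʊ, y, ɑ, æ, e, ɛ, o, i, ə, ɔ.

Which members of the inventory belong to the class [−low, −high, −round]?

e, ɛ, ə

Eliminate segments failing any feature: /u, ɪ, ʊ, y, i/ are [+high]; /ɑ, æ/ are [+low]; /o, ɔ/ are [+round]. The remaining /e, ɛ, ə/ satisfy [−low], [−high], [−round].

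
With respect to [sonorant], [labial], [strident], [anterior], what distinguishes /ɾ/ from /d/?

[sonorant]

The two segments share [-labial], [-strident], [+anterior]. The only feature from the list on which they differ: /ɾ/ is [+sonorant] while /d/ is [-sonorant].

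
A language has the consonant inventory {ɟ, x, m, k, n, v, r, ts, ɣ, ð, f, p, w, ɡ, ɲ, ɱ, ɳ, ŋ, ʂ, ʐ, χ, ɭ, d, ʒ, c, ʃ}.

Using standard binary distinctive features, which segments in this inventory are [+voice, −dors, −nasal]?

The [+voice] segments are /ɟ, m, n, v, r, ɣ, ð, w, ɡ, ɲ, ɱ, ɳ, ŋ, ʐ, ɭ, d, ʒ/.
Within that set, [−dorsal] gives /m, n, v, r, ð, ɱ, ɳ, ʐ, ɭ, d, ʒ/.
Among these, [−nasal] leaves /v, r, ð, ʐ, ɭ, d, ʒ/.

v, r, ð, ʐ, ɭ, d, ʒ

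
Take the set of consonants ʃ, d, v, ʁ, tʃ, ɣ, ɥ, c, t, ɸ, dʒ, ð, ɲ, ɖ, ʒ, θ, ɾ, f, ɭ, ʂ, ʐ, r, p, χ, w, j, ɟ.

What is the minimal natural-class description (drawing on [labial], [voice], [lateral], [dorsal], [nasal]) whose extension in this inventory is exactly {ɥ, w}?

[+labial, +dorsal]

/ɥ, w/ are all [+labial], [+dorsal], and no other segment in the inventory matches both values. Dropping any one of them over-generates: [+dorsal] alone would also admit /ʁ, ɣ, c, ɲ, …/; [+labial] alone would also admit /v, ɸ, f, p/. No other single listed feature picks out exactly this set either, so fewer than two features will not do.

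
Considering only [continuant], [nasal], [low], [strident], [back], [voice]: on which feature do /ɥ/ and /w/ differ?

The two segments share [+continuant], [−nasal], [−low], [−strident], [+voice]. The only feature from the list on which they differ: /ɥ/ is [−back] while /w/ is [+back].

[back]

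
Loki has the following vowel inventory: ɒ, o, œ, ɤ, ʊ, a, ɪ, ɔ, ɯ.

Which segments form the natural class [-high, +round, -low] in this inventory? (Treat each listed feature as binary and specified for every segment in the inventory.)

Checking each segment against [-high], [+round], [-low]: /o/ (mid back rounded tense vowel), /œ/ (mid front rounded lax vowel), /ɔ/ (mid back rounded lax vowel) satisfy every feature; every other segment in the inventory fails at least one.

o, œ, ɔ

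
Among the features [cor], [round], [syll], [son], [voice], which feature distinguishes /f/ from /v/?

[voice]

The two segments share [−coronal], [−round], [−syllabic], [−sonorant]. The only feature from the list on which they differ: /f/ is [−voice] while /v/ is [+voice].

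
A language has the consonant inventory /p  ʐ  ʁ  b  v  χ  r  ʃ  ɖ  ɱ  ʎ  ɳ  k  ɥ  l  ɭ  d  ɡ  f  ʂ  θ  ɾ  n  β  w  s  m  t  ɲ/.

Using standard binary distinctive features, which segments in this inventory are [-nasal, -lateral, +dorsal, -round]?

ʁ, χ, k, ɡ

The [-nasal] segments are /p, ʐ, ʁ, b, v, χ, r, ʃ, ɖ, ʎ, k, ɥ, l, ɭ, d, ɡ, f, ʂ, θ, ɾ, β, w, s, t/.
Then [-lateral] gives /p, ʐ, ʁ, b, v, χ, r, ʃ, ɖ, k, ɥ, d, ɡ, f, ʂ, θ, ɾ, β, w, s, t/.
Among these, [+dorsal] gives /ʁ, χ, k, ɥ, ɡ, w/.
Within that set, [-round] leaves /ʁ, χ, k, ɡ/.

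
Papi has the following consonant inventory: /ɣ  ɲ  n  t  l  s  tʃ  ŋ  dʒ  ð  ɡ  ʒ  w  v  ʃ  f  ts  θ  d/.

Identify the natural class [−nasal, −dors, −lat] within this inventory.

Among the inventory, the [−nasal] segments are /ɣ, t, l, s, tʃ, dʒ, ð, ɡ, ʒ, w, v, ʃ, f, ts, θ, d/.
Within that set, [−dorsal] gives /t, l, s, tʃ, dʒ, ð, ʒ, v, ʃ, f, ts, θ, d/.
Within that set, [−lateral] leaves /t, s, tʃ, dʒ, ð, ʒ, v, ʃ, f, ts, θ, d/.

t, s, tʃ, dʒ, ð, ʒ, v, ʃ, f, ts, θ, d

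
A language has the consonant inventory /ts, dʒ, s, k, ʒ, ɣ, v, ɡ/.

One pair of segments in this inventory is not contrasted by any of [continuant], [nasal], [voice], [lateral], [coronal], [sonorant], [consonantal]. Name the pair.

On the given features, /v/ and /ɣ/ have an identical profile: [+continuant], [−nasal], [+voice], [−lateral], [−coronal], [−sonorant], [+consonantal]. No other two segments in the inventory coincide on all 7 features. (They do differ in [labial] and [dorsal], which are not among the given features.)

v, ɣ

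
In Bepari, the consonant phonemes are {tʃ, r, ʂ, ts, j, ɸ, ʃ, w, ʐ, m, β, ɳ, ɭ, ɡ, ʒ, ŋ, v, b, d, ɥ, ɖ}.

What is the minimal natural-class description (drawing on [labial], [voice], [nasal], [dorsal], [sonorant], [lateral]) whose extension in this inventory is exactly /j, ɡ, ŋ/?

[−labial, +dorsal]

/j, ɡ, ŋ/ are all [−labial], [+dorsal], and no other segment in the inventory matches both values. Dropping any one of them over-generates: [+dorsal] alone would also admit /w, ɥ/; [−labial] alone would also admit /tʃ, r, ʂ, ts, …/. No other single listed feature picks out exactly this set either, so fewer than two features will not do.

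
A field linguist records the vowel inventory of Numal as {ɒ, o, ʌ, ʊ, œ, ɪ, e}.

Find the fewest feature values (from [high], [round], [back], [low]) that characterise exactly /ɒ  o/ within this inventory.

[−high, +back, +round]

/ɒ, o/ are all [−high], [+back], [+round], and no other segment in the inventory matches all three values. Dropping any one of them over-generates: [+back, +round] alone would also admit /ʊ/; [−high, +round] alone would also admit /œ/; [−high, +back] alone would also admit /ʌ/. No other combination of two listed features picks out exactly this set either, so fewer than three features will not do.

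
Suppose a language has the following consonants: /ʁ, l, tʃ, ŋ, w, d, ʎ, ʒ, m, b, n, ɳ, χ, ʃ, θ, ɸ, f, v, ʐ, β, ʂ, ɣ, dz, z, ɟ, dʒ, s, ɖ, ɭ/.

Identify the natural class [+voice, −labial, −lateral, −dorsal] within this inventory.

Checking each segment against [+voice], [−labial], [−lateral], [−dorsal]: /d/ (voiced alveolar stop), /ʒ/ (voiced postalveolar fricative), /n/ (alveolar nasal), /ɳ/ (retroflex nasal), /ʐ/ (voiced retroflex fricative), /dz/ (voiced alveolar affricate), among others, satisfy every feature; every other segment in the inventory fails at least one.

d, ʒ, n, ɳ, ʐ, dz, z, dʒ, ɖ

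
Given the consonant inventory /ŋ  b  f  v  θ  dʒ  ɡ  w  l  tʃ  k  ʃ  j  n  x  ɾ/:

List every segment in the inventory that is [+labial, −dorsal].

Checking each segment against [+labial], [−dorsal]: /b/ (voiced bilabial stop), /f/ (voiceless labiodental fricative), /v/ (voiced labiodental fricative) satisfy every feature; every other segment in the inventory fails at least one.

b, f, v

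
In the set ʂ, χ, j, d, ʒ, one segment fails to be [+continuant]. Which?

d

Every segment except /d/ is [+continuant]. /d/ (voiced alveolar stop) is [-continuant], so it is the exception.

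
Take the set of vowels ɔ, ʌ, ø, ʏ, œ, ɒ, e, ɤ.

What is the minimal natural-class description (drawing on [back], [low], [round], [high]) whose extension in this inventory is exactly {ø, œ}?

/ø, œ/ are all [−high], [−back], [+round], and no other segment in the inventory matches all three values. Dropping any one of them over-generates: [−back, +round] alone would also admit /ʏ/; [−high, +round] alone would also admit /ɔ, ɒ/; [−high, −back] alone would also admit /e/. No other combination of two listed features picks out exactly this set either, so fewer than three features will not do.

[−high, −back, +round]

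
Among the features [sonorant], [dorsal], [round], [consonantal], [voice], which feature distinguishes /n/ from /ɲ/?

/n/ (alveolar nasal) and /ɲ/ (palatal nasal) agree on [+sonorant], [-round], [+consonantal], [+voice]. They differ on [dorsal] (/n/ [-], /ɲ/ [+]).

[dorsal]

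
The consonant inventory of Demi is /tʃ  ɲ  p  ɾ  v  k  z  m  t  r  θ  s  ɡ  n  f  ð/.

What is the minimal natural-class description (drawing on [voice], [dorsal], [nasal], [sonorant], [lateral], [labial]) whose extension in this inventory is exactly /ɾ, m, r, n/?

[+sonorant, −dorsal]

Every target segment is [+sonorant], [−dorsal]; each remaining inventory member fails at least one of these. Each conjunct is needed — [−dorsal] alone would also admit /tʃ, p, v, z, …/; [+sonorant] alone would also admit /ɲ/ — and no other single listed feature has exactly this extension, so two is the minimum.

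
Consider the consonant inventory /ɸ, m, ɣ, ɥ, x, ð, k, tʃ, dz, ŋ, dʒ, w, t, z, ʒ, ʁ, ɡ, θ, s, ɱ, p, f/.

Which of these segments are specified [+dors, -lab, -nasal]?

ɣ, x, k, ʁ, ɡ

Eliminate segments failing any feature: /ɸ, m, ð, tʃ, dz, dʒ, t, z, ʒ, θ, s, ɱ, p, f/ are [-dorsal]; /ɥ, w/ are [+labial]; /ŋ/ is [+nasal]. The remaining /ɣ, x, k, ʁ, ɡ/ satisfy [+dorsal], [-labial], [-nasal].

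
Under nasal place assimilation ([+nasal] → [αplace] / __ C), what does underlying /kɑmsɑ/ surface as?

The only nasal preceding a consonant is /m/ before /s/. /s/ is [+coronal], so /m/ → /n/, giving [kɑnsɑ].

[kɑnsɑ]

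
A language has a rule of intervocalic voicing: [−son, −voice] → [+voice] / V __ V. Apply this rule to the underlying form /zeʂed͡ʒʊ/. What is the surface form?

The only segment in the rule's environment that also matches [−son, −voice] is /ʂ/. Applying [+voice] turns the voiceless retroflex fricative into /ʐ/ (voiced retroflex fricative), giving [zeʐed͡ʒʊ].

[zeʐed͡ʒʊ]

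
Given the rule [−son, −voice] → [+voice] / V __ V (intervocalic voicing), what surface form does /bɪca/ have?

/c/ satisfies [−son, −voice] and sits in V __ V. The [+voice] counterpart of the voiceless palatal stop is /ɟ/. Other segments in /bɪca/ either fail the structural description or are not in the environment, so the surface form is [bɪɟa].

[bɪɟa]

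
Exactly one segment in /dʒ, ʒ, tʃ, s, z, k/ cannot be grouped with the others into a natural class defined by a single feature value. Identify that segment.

[strident] (equivalently [coronal], [dorsal]) groups all but one: /dʒ, z, ʒ, tʃ, s/ share [+strident] while /k/ (voiceless velar stop) alone is [-strident]. Removing any other segment would not leave a single-feature class that excludes it.

k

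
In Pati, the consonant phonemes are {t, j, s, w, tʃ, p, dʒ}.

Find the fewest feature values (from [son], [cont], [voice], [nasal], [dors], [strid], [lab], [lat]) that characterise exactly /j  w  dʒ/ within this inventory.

Every target segment is [+voice] and no other inventory member is, so one feature is enough.

[+voice]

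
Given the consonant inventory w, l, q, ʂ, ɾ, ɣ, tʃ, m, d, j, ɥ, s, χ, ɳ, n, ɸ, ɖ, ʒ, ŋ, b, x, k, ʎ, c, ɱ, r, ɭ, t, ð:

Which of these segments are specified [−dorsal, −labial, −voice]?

ʂ, tʃ, s, t

Among the inventory, the [−dorsal] segments are /l, ʂ, ɾ, tʃ, m, d, s, ɳ, n, ɸ, ɖ, ʒ, b, ɱ, r, ɭ, t, ð/.
Intersecting with [−labial] gives /l, ʂ, ɾ, tʃ, d, s, ɳ, n, ɖ, ʒ, r, ɭ, t, ð/.
Then [−voice] leaves /ʂ, tʃ, s, t/.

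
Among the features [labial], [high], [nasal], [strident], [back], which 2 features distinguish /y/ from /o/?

The two segments share [+labial], [−nasal], [−strident]. The only features from the list on which they differ: /y/ is [+high] while /o/ is [−high]; /y/ is [−back] while /o/ is [+back].

[high], [back]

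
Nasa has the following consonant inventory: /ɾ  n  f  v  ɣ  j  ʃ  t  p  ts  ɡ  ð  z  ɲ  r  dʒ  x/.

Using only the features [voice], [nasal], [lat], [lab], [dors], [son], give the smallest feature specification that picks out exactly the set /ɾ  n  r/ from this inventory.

Every target segment is [+sonorant], [−dorsal]; each remaining inventory member fails at least one of these. Each conjunct is needed — [−dorsal] alone would also admit /f, v, ʃ, t, …/; [+sonorant] alone would also admit /j, ɲ/ — and no other single listed feature has exactly this extension, so two is the minimum.

[+son, −dors]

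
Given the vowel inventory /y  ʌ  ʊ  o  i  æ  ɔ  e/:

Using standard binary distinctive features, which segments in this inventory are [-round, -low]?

ʌ, i, e

Among the inventory, the [-round] segments are /ʌ, i, æ, e/.
Of those, [-low] leaves /ʌ, i, e/.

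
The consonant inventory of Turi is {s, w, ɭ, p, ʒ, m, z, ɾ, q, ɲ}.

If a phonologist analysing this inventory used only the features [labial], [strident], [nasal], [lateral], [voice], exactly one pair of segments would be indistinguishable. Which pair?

ʒ, z

On the given features, /ʒ/ and /z/ have an identical profile: [−labial], [+strident], [−nasal], [−lateral], [+voice]. No other two segments in the inventory coincide on all 5 features. (They do differ in [anterior] and [distributed], which are not among the given features.)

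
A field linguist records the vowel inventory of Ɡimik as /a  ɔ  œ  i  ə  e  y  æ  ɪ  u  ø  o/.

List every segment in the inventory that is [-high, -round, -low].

The [-high] segments are /a, ɔ, œ, ə, e, æ, ø, o/.
Intersecting with [-round] gives /a, ə, e, æ/.
Among these, [-low] leaves /ə, e/.

ə, e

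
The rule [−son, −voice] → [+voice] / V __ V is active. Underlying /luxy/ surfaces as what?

/x/ satisfies [−son, −voice] and sits in V __ V. The [+voice] counterpart of the voiceless velar fricative is /ɣ/. Other segments in /luxy/ either fail the structural description or are not in the environment, so the surface form is [luɣy].

[luɣy]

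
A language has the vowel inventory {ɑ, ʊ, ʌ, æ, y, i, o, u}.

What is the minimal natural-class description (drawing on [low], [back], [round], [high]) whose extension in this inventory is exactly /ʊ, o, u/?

Every target segment is [+back], [+round]; each remaining inventory member fails at least one of these. Each conjunct is needed — [+round] alone would also admit /y/; [+back] alone would also admit /ɑ, ʌ/ — and no other single listed feature has exactly this extension, so two is the minimum.

[+back, +round]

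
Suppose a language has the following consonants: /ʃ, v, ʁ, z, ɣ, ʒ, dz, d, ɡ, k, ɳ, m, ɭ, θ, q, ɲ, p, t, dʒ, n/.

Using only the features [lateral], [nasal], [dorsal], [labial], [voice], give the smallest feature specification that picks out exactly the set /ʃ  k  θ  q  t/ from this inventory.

[−voice, −labial]

Every target segment is [−voice], [−labial]; each remaining inventory member fails at least one of these. Each conjunct is needed — [−labial] alone would also admit /ʁ, z, ɣ, ʒ, …/; [−voice] alone would also admit /p/ — and no other single listed feature has exactly this extension, so two is the minimum.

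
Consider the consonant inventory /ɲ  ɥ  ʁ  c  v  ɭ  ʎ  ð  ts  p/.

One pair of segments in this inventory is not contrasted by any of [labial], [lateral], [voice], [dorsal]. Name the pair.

ɲ, ʁ

/ɲ/ (palatal nasal) and /ʁ/ (voiced uvular fricative) are both [-labial], [-lateral], [+voice], [+dorsal], so none of the listed features separates them. (They do differ in [nasal], [continuant], [high] and [back], which are not among the given features.) Every other pair in the inventory differs on at least one listed feature.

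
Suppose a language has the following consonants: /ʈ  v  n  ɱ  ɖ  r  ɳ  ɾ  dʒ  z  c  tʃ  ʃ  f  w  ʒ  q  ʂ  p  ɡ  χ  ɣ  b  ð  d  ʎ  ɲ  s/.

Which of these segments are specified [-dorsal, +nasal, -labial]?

Checking each segment against [-dorsal], [+nasal], [-labial]: /n/ (alveolar nasal), /ɳ/ (retroflex nasal) satisfy every feature; every other segment in the inventory fails at least one.

n, ɳ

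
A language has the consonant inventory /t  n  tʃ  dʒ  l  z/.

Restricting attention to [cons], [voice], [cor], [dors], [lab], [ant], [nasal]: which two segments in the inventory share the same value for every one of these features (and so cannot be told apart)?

On the given features, /z/ and /l/ have an identical profile: [+consonantal], [+voice], [+coronal], [−dorsal], [−labial], [+anterior], [−nasal]. No other two segments in the inventory coincide on all 7 features. (They do differ in [sonorant], [lateral] and [strident], which are not among the given features.)

z, l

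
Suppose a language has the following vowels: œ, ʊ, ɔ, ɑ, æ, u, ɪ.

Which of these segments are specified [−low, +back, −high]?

Eliminate segments failing any feature: /œ, ɪ/ are [−back]; /ʊ, u/ are [+high]; /ɑ, æ/ are [+low]. The remaining /ɔ/ satisfy [−low], [+back], [−high].

ɔ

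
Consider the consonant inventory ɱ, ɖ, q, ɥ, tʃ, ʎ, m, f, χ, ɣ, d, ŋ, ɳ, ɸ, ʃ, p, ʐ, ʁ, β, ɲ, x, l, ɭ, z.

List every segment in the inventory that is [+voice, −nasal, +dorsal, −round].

ʎ, ɣ, ʁ

Checking each segment against [+voice], [−nasal], [+dorsal], [−round]: /ʎ/ (palatal lateral approximant), /ɣ/ (voiced velar fricative), /ʁ/ (voiced uvular fricative) satisfy every feature; every other segment in the inventory fails at least one.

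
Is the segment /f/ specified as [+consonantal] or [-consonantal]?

[+consonantal]

/f/ is the voiceless labiodental fricative, hence [+consonantal].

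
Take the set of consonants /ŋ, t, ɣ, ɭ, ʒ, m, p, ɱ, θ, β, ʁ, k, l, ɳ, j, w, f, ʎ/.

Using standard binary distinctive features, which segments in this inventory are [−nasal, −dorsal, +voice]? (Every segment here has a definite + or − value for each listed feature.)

Eliminate segments failing any feature: /ŋ, m, ɱ, ɳ/ are [+nasal]; /t, p, θ, f/ are [−voice]; /ɣ, ʁ, k, j, w, ʎ/ are [+dorsal]. The remaining /ɭ, ʒ, β, l/ satisfy [−nasal], [−dorsal], [+voice].

ɭ, ʒ, β, l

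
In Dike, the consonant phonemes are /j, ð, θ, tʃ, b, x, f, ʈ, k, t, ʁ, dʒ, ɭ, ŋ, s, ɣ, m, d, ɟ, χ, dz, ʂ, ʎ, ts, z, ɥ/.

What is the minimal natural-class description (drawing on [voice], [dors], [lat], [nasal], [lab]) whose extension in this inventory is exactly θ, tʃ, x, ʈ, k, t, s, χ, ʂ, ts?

Every target segment is [−voice], [−labial]; each remaining inventory member fails at least one of these. Each conjunct is needed — [−labial] alone would also admit /j, ð, ʁ, dʒ, …/; [−voice] alone would also admit /f/ — and no other single listed feature has exactly this extension, so two is the minimum.

[−voice, −lab]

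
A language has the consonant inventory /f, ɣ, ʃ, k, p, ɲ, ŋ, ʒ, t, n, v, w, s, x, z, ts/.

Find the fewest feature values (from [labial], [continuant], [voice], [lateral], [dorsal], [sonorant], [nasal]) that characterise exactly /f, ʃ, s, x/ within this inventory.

[−voice, +continuant]

/f, ʃ, s, x/ are all [−voice], [+continuant], and no other segment in the inventory matches both values. Dropping any one of them over-generates: [+continuant] alone would also admit /ɣ, ʒ, v, w, …/; [−voice] alone would also admit /k, p, t, ts/. No other single listed feature picks out exactly this set either, so fewer than two features will not do.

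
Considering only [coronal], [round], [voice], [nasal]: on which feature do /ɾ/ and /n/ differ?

[nasal]

/ɾ/ is the alveolar tap and /n/ is the alveolar nasal. Both are [+coronal], [-round], [+voice]. /ɾ/ is [-nasal] while /n/ is [+nasal], so the distinguishing feature is [nasal].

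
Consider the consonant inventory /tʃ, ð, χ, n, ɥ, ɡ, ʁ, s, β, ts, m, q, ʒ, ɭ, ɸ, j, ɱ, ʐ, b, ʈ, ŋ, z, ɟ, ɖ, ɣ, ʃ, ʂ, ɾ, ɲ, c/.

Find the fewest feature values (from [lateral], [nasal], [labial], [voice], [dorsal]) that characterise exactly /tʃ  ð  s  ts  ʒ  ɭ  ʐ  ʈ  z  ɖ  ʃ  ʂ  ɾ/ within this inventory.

/tʃ, ð, s, ts, ʒ, ɭ, ʐ, ʈ, z, ɖ, ʃ, ʂ, ɾ/ are all [−nasal], [−labial], [−dorsal], and no other segment in the inventory matches all three values. Dropping any one of them over-generates: [−labial, −dorsal] alone would also admit /n/; [−nasal, −dorsal] alone would also admit /β, ɸ, b/; [−nasal, −labial] alone would also admit /χ, ɡ, ʁ, q, …/. No other combination of two listed features picks out exactly this set either, so fewer than three features will not do.

[−nasal, −labial, −dorsal]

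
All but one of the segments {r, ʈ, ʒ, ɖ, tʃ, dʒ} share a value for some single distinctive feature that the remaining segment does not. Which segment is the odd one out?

r

[anterior] (equivalently [sonorant]) groups all but one: /ʈ, ʒ, tʃ, ɖ, dʒ/ share [-anterior] while /r/ (alveolar trill) alone is [+anterior]. Removing any other segment would not leave a single-feature class that excludes it.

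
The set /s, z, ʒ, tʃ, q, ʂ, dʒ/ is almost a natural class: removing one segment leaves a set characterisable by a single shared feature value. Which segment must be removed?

q

The remaining segments after removing /q/ share [+strident]; /q/ (voiceless uvular stop) is [-strident]. For every other candidate removal, the leftover set fails to share any single feature value that the removed segment lacks.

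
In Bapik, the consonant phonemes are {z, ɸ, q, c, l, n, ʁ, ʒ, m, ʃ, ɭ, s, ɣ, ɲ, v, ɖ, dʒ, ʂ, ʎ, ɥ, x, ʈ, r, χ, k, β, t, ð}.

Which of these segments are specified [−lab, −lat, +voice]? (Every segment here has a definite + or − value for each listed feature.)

z, n, ʁ, ʒ, ɣ, ɲ, ɖ, dʒ, r, ð

Checking each segment against [−labial], [−lateral], [+voice]: /z/ (voiced alveolar fricative), /n/ (alveolar nasal), /ʁ/ (voiced uvular fricative), /ʒ/ (voiced postalveolar fricative), /ɣ/ (voiced velar fricative), /ɲ/ (palatal nasal), among others, satisfy every feature; every other segment in the inventory fails at least one.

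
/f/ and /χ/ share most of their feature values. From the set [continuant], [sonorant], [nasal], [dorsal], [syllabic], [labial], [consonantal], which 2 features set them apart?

/f/ is the voiceless labiodental fricative and /χ/ is the voiceless uvular fricative. Both are [+continuant], [−sonorant], [−nasal], [−syllabic], [+consonantal]. /f/ is [+labial] while /χ/ is [−labial]; /f/ is [−dorsal] while /χ/ is [+dorsal], so the distinguishing features are [labial], [dorsal].

[labial], [dorsal]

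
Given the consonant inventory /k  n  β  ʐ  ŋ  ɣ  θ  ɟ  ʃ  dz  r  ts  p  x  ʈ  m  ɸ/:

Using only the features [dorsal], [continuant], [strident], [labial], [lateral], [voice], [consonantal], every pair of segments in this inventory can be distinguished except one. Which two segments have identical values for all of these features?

ŋ, ɟ

/ŋ/ (velar nasal) and /ɟ/ (voiced palatal stop) are both [+dorsal], [-continuant], [-strident], [-labial], [-lateral], [+voice], [+consonantal], so none of the listed features separates them. (They do differ in [sonorant], [nasal] and [back], which are not among the given features.) Every other pair in the inventory differs on at least one listed feature.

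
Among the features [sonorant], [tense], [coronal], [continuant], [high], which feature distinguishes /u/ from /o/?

[high]

/u/ is the high back rounded tense vowel and /o/ is the mid back rounded tense vowel. Both are [+sonorant], [+tense], [-coronal], [+continuant]. /u/ is [+high] while /o/ is [-high], so the distinguishing feature is [high].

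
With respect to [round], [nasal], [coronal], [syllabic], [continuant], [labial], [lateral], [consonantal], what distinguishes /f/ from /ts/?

The two segments share [−round], [−nasal], [−syllabic], [−lateral], [+consonantal]. The only features from the list on which they differ: /f/ is [+continuant] while /ts/ is [−continuant]; /f/ is [+labial] while /ts/ is [−labial]; /f/ is [−coronal] while /ts/ is [+coronal].

[continuant], [labial], [coronal]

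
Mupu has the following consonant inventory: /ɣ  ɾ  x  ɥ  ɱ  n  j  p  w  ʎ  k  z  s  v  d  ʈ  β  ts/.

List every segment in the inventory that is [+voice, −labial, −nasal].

Eliminate segments failing any feature: /x, p, k, s, ʈ, ts/ are [−voice]; /ɥ, ɱ, w, v, β/ are [+labial]; /n/ is [+nasal]. The remaining /ɣ, ɾ, j, ʎ, z, d/ satisfy [+voice], [−labial], [−nasal].

ɣ, ɾ, j, ʎ, z, d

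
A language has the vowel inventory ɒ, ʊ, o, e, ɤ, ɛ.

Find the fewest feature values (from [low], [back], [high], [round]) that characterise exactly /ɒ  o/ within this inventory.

[-high, +round]

The class [-high], [+round] has exactly /ɒ, o/ as its extension in this inventory. No smaller conjunction from the listed features achieves this: [+round] alone would also admit /ʊ/; [-high] alone would also admit /e, ɤ, ɛ/; and checking the remaining single features turns up none with this extension.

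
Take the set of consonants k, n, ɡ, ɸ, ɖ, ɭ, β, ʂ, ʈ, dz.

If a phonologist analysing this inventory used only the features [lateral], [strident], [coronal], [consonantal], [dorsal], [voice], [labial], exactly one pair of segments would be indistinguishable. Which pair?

n, ɖ

On the given features, /n/ and /ɖ/ have an identical profile: [-lateral], [-strident], [+coronal], [+consonantal], [-dorsal], [+voice], [-labial]. No other two segments in the inventory coincide on all 7 features. (They do differ in [sonorant], [nasal] and [anterior], which are not among the given features.)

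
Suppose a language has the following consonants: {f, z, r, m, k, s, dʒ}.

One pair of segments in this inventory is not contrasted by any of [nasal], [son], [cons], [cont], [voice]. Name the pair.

/s/ (voiceless alveolar fricative) and /f/ (voiceless labiodental fricative) are both [−nasal], [−sonorant], [+consonantal], [+continuant], [−voice], so none of the listed features separates them. (They do differ in [labial] and [coronal], which are not among the given features.) Every other pair in the inventory differs on at least one listed feature.

s, f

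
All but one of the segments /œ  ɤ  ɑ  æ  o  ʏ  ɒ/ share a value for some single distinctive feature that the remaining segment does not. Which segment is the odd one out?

[high] groups all but one: /ɤ, æ, ɑ, o, œ, ɒ/ share [-high] while /ʏ/ (high front rounded lax vowel) alone is [+high]. Removing any other segment would not leave a single-feature class that excludes it.

ʏ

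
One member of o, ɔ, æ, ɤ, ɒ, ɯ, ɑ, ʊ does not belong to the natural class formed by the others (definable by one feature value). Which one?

æ

[back] groups all but one: /ɒ, ɑ, ɯ, ɤ, o, ɔ, ʊ/ share [+back] while /æ/ (low front unrounded vowel) alone is [−back]. Removing any other segment would not leave a single-feature class that excludes it.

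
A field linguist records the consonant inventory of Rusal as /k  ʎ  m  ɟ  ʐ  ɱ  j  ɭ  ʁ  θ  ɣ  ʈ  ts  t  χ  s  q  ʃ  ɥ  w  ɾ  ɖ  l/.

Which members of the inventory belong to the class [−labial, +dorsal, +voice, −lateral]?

ɟ, j, ʁ, ɣ

Checking each segment against [−labial], [+dorsal], [+voice], [−lateral]: /ɟ/ (voiced palatal stop), /j/ (palatal glide), /ʁ/ (voiced uvular fricative), /ɣ/ (voiced velar fricative) satisfy every feature; every other segment in the inventory fails at least one.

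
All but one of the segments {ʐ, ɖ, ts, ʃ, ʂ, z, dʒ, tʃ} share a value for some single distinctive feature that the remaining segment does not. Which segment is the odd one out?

[strident] groups all but one: /ʐ, ʂ, ʃ, dʒ, ts, z, tʃ/ share [+strident] while /ɖ/ (voiced retroflex stop) alone is [-strident]. Removing any other segment would not leave a single-feature class that excludes it.

ɖ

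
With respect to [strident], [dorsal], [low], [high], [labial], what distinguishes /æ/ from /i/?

/æ/ (low front unrounded vowel) and /i/ (high front unrounded tense vowel) agree on [−strident], [+dorsal], [−labial]. They differ on [high] (/æ/ [−], /i/ [+]), [low] (/æ/ [+], /i/ [−]).

[high], [low]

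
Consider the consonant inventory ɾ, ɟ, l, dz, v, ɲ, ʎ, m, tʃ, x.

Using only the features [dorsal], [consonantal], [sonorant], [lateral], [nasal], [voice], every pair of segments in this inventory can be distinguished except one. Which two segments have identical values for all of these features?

/dz/ (voiced alveolar affricate) and /v/ (voiced labiodental fricative) are both [−dorsal], [+consonantal], [−sonorant], [−lateral], [−nasal], [+voice], so none of the listed features separates them. (They do differ in [continuant], [labial] and [coronal], which are not among the given features.) Every other pair in the inventory differs on at least one listed feature.

dz, v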